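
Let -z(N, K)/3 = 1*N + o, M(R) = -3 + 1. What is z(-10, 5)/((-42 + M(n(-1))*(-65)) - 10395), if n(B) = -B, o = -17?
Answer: -81/10307 ≈ -0.0078587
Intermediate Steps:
M(R) = -2
z(N, K) = 51 - 3*N (z(N, K) = -3*(1*N - 17) = -3*(N - 17) = -3*(-17 + N) = 51 - 3*N)
z(-10, 5)/((-42 + M(n(-1))*(-65)) - 10395) = (51 - 3*(-10))/((-42 - 2*(-65)) - 10395) = (51 + 30)/((-42 + 130) - 10395) = 81/(88 - 10395) = 81/(-10307) = -1/10307*81 = -81/10307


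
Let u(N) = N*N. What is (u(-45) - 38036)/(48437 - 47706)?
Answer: -36011/731 ≈ -49.263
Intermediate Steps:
u(N) = N²
(u(-45) - 38036)/(48437 - 47706) = ((-45)² - 38036)/(48437 - 47706) = (2025 - 38036)/731 = -36011*1/731 = -36011/731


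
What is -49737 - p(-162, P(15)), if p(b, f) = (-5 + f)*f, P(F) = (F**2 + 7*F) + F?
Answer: -167037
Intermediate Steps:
P(F) = F**2 + 8*F
p(b, f) = f*(-5 + f)
-49737 - p(-162, P(15)) = -49737 - 15*(8 + 15)*(-5 + 15*(8 + 15)) = -49737 - 15*23*(-5 + 15*23) = -49737 - 345*(-5 + 345) = -49737 - 345*340 = -49737 - 1*117300 = -49737 - 117300 = -167037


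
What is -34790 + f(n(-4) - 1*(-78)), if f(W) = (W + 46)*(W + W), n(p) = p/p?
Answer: -15040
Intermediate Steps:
n(p) = 1
f(W) = 2*W*(46 + W) (f(W) = (46 + W)*(2*W) = 2*W*(46 + W))
-34790 + f(n(-4) - 1*(-78)) = -34790 + 2*(1 - 1*(-78))*(46 + (1 - 1*(-78))) = -34790 + 2*(1 + 78)*(46 + (1 + 78)) = -34790 + 2*79*(46 + 79) = -34790 + 2*79*125 = -34790 + 19750 = -15040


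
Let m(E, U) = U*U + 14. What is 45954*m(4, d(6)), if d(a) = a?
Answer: 2297700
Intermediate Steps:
m(E, U) = 14 + U² (m(E, U) = U² + 14 = 14 + U²)
45954*m(4, d(6)) = 45954*(14 + 6²) = 45954*(14 + 36) = 45954*50 = 2297700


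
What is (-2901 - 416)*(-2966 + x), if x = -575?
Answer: 11745497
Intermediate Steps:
(-2901 - 416)*(-2966 + x) = (-2901 - 416)*(-2966 - 575) = -3317*(-3541) = 11745497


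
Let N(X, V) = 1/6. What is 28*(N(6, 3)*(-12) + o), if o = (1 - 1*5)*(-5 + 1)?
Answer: 392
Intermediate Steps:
N(X, V) = ⅙
o = 16 (o = (1 - 5)*(-4) = -4*(-4) = 16)
28*(N(6, 3)*(-12) + o) = 28*((⅙)*(-12) + 16) = 28*(-2 + 16) = 28*14 = 392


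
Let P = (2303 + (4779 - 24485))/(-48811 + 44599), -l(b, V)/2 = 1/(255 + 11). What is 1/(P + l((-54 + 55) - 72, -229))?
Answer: 186732/770129 ≈ 0.24247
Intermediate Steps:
l(b, V) = -1/133 (l(b, V) = -2/(255 + 11) = -2/266 = -2*1/266 = -1/133)
P = 5801/1404 (P = (2303 - 19706)/(-4212) = -17403*(-1/4212) = 5801/1404 ≈ 4.1318)
1/(P + l((-54 + 55) - 72, -229)) = 1/(5801/1404 - 1/133) = 1/(770129/186732) = 186732/770129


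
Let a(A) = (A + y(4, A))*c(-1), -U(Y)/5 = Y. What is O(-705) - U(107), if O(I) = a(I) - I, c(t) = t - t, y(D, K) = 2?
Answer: 1240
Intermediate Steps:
c(t) = 0
U(Y) = -5*Y
a(A) = 0 (a(A) = (A + 2)*0 = (2 + A)*0 = 0)
O(I) = -I (O(I) = 0 - I = -I)
O(-705) - U(107) = -1*(-705) - (-5)*107 = 705 - 1*(-535) = 705 + 535 = 1240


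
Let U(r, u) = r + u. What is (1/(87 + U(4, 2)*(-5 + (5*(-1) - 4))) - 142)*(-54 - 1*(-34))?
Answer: 8500/3 ≈ 2833.3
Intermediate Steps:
(1/(87 + U(4, 2)*(-5 + (5*(-1) - 4))) - 142)*(-54 - 1*(-34)) = (1/(87 + (4 + 2)*(-5 + (5*(-1) - 4))) - 142)*(-54 - 1*(-34)) = (1/(87 + 6*(-5 + (-5 - 4))) - 142)*(-54 + 34) = (1/(87 + 6*(-5 - 9)) - 142)*(-20) = (1/(87 + 6*(-14)) - 142)*(-20) = (1/(87 - 84) - 142)*(-20) = (1/3 - 142)*(-20) = (⅓ - 142)*(-20) = -425/3*(-20) = 8500/3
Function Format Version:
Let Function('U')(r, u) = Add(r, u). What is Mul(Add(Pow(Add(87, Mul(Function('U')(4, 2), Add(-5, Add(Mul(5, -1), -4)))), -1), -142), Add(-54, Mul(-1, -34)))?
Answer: Rational(8500, 3) ≈ 2833.3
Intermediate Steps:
Mul(Add(Pow(Add(87, Mul(Function('U')(4, 2), Add(-5, Add(Mul(5, -1), -4)))), -1), -142), Add(-54, Mul(-1, -34))) = Mul(Add(Pow(Add(87, Mul(Add(4, 2), Add(-5, Add(Mul(5, -1), -4)))), -1), -142), Add(-54, Mul(-1, -34))) = Mul(Add(Pow(Add(87, Mul(6, Add(-5, Add(-5, -4)))), -1), -142), Add(-54, 34)) = Mul(Add(Pow(Add(87, Mul(6, Add(-5, -9))), -1), -142), -20) = Mul(Add(Pow(Add(87, Mul(6, -14)), -1), -142), -20) = Mul(Add(Pow(Add(87, -84), -1), -142), -20) = Mul(Add(Pow(3, -1), -142), -20) = Mul(Add(Rational(1, 3), -142), -20) = Mul(Rational(-425, 3), -20) = Rational(8500, 3)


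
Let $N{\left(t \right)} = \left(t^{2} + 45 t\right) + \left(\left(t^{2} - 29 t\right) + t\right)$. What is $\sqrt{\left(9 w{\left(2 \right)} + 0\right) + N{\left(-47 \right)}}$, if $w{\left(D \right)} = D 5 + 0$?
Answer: $\sqrt{3709} \approx 60.902$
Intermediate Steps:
$N{\left(t \right)} = 2 t^{2} + 17 t$ ($N{\left(t \right)} = \left(t^{2} + 45 t\right) + \left(t^{2} - 28 t\right) = 2 t^{2} + 17 t$)
$w{\left(D \right)} = 5 D$ ($w{\left(D \right)} = 5 D + 0 = 5 D$)
$\sqrt{\left(9 w{\left(2 \right)} + 0\right) + N{\left(-47 \right)}} = \sqrt{\left(9 \cdot 5 \cdot 2 + 0\right) - 47 \left(17 + 2 \left(-47\right)\right)} = \sqrt{\left(9 \cdot 10 + 0\right) - 47 \left(17 - 94\right)} = \sqrt{\left(90 + 0\right) - -3619} = \sqrt{90 + 3619} = \sqrt{3709}$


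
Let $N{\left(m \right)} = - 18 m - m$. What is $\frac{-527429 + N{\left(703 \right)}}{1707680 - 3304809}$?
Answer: $\frac{540786}{1597129} \approx 0.3386$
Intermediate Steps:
$N{\left(m \right)} = - 19 m$
$\frac{-527429 + N{\left(703 \right)}}{1707680 - 3304809} = \frac{-527429 - 13357}{1707680 - 3304809} = \frac{-527429 - 13357}{-1597129} = \left(-540786\right) \left(- \frac{1}{1597129}\right) = \frac{540786}{1597129}$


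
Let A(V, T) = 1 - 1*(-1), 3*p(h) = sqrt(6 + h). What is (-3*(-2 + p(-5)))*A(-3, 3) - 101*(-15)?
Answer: 1525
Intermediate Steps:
p(h) = sqrt(6 + h)/3
A(V, T) = 2 (A(V, T) = 1 + 1 = 2)
(-3*(-2 + p(-5)))*A(-3, 3) - 101*(-15) = -3*(-2 + sqrt(6 - 5)/3)*2 - 101*(-15) = -3*(-2 + sqrt(1)/3)*2 + 1515 = -3*(-2 + (1/3)*1)*2 + 1515 = -3*(-2 + 1/3)*2 + 1515 = -3*(-5/3)*2 + 1515 = 5*2 + 1515 = 10 + 1515 = 1525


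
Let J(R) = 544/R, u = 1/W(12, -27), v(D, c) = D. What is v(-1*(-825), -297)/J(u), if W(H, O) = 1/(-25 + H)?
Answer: -10725/544 ≈ -19.715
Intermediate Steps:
u = -13 (u = 1/(1/(-25 + 12)) = 1/(1/(-13)) = 1/(-1/13) = -13)
v(-1*(-825), -297)/J(u) = (-1*(-825))/((544/(-13))) = 825/((544*(-1/13))) = 825/(-544/13) = 825*(-13/544) = -10725/544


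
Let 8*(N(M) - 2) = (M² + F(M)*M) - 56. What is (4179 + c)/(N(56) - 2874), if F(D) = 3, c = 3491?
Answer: -3835/1233 ≈ -3.1103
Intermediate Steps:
N(M) = -5 + M²/8 + 3*M/8 (N(M) = 2 + ((M² + 3*M) - 56)/8 = 2 + (-56 + M² + 3*M)/8 = 2 + (-7 + M²/8 + 3*M/8) = -5 + M²/8 + 3*M/8)
(4179 + c)/(N(56) - 2874) = (4179 + 3491)/((-5 + (⅛)*56² + (3/8)*56) - 2874) = 7670/((-5 + (⅛)*3136 + 21) - 2874) = 7670/((-5 + 392 + 21) - 2874) = 7670/(408 - 2874) = 7670/(-2466) = 7670*(-1/2466) = -3835/1233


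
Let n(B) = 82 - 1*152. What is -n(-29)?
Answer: 70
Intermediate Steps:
n(B) = -70 (n(B) = 82 - 152 = -70)
-n(-29) = -1*(-70) = 70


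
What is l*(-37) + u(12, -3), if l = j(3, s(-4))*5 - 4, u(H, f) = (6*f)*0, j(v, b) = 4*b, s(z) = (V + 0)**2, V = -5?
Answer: -18352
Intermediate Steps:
s(z) = 25 (s(z) = (-5 + 0)**2 = (-5)**2 = 25)
u(H, f) = 0
l = 496 (l = (4*25)*5 - 4 = 100*5 - 4 = 500 - 4 = 496)
l*(-37) + u(12, -3) = 496*(-37) + 0 = -18352 + 0 = -18352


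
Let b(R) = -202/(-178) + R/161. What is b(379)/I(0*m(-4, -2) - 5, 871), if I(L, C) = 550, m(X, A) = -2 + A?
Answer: 24996/3940475 ≈ 0.0063434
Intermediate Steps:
b(R) = 101/89 + R/161 (b(R) = -202*(-1/178) + R*(1/161) = 101/89 + R/161)
b(379)/I(0*m(-4, -2) - 5, 871) = (101/89 + (1/161)*379)/550 = (101/89 + 379/161)*(1/550) = (49992/14329)*(1/550) = 24996/3940475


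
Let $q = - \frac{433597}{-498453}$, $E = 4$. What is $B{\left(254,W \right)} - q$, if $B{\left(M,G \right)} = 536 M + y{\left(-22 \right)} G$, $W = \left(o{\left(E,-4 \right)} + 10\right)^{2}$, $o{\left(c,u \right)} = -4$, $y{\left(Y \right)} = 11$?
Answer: $\frac{68058339023}{498453} \approx 1.3654 \cdot 10^{5}$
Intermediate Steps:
$q = \frac{433597}{498453}$ ($q = \left(-433597\right) \left(- \frac{1}{498453}\right) = \frac{433597}{498453} \approx 0.86989$)
$W = 36$ ($W = \left(-4 + 10\right)^{2} = 6^{2} = 36$)
$B{\left(M,G \right)} = 11 G + 536 M$ ($B{\left(M,G \right)} = 536 M + 11 G = 11 G + 536 M$)
$B{\left(254,W \right)} - q = \left(11 \cdot 36 + 536 \cdot 254\right) - \frac{433597}{498453} = \left(396 + 136144\right) - \frac{433597}{498453} = 136540 - \frac{433597}{498453} = \frac{68058339023}{498453}$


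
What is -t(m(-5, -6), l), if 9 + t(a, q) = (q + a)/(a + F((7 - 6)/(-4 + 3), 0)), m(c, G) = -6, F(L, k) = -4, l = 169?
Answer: 253/10 ≈ 25.300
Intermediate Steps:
t(a, q) = -9 + (a + q)/(-4 + a) (t(a, q) = -9 + (q + a)/(a - 4) = -9 + (a + q)/(-4 + a))
-t(m(-5, -6), l) = -(36 + 169 - 8*(-6))/(-4 - 6) = -(36 + 169 + 48)/(-10) = -(-1)*253/10 = -1*(-253/10) = 253/10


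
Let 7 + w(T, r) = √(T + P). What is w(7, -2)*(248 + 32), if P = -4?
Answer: -1960 + 280*√3 ≈ -1475.0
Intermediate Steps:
w(T, r) = -7 + √(-4 + T) (w(T, r) = -7 + √(T - 4) = -7 + √(-4 + T))
w(7, -2)*(248 + 32) = (-7 + √(-4 + 7))*(248 + 32) = (-7 + √3)*280 = -1960 + 280*√3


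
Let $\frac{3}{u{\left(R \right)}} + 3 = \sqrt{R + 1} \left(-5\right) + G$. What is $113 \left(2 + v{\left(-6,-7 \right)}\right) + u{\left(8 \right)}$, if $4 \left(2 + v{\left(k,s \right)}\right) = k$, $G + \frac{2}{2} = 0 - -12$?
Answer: $- \frac{2379}{14} \approx -169.93$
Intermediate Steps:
$G = 11$ ($G = -1 + \left(0 - -12\right) = -1 + \left(0 + 12\right) = -1 + 12 = 11$)
$v{\left(k,s \right)} = -2 + \frac{k}{4}$
$u{\left(R \right)} = \frac{3}{8 - 5 \sqrt{1 + R}}$ ($u{\left(R \right)} = \frac{3}{-3 + \left(\sqrt{R + 1} \left(-5\right) + 11\right)} = \frac{3}{-3 + \left(\sqrt{1 + R} \left(-5\right) + 11\right)} = \frac{3}{-3 - \left(-11 + 5 \sqrt{1 + R}\right)} = \frac{3}{8 - 5 \sqrt{1 + R}}$)
$113 \left(2 + v{\left(-6,-7 \right)}\right) + u{\left(8 \right)} = 113 \left(2 + \left(-2 + \frac{1}{4} \left(-6\right)\right)\right) - \frac{3}{-8 + 5 \sqrt{1 + 8}} = 113 \left(2 - \frac{7}{2}\right) - \frac{3}{-8 + 5 \sqrt{9}} = 113 \left(2 - \frac{7}{2}\right) - \frac{3}{-8 + 5 \cdot 3} = 113 \left(- \frac{3}{2}\right) - \frac{3}{-8 + 15} = - \frac{339}{2} - \frac{3}{7} = - \frac{2379}{14}$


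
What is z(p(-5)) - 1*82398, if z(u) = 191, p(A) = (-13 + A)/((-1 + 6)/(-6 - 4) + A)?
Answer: -82207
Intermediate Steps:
p(A) = (-13 + A)/(-½ + A) (p(A) = (-13 + A)/(5/(-10) + A) = (-13 + A)/(5*(-⅒) + A) = (-13 + A)/(-½ + A))
z(p(-5)) - 1*82398 = 191 - 1*82398 = 191 - 82398 = -82207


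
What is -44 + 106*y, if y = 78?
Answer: 8224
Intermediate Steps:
-44 + 106*y = -44 + 106*78 = -44 + 8268 = 8224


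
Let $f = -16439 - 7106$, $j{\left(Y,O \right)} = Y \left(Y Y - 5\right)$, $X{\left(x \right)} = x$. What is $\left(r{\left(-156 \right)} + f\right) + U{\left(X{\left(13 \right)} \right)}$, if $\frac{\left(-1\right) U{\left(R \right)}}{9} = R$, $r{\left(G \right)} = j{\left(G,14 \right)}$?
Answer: $-3819298$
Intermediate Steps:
$j{\left(Y,O \right)} = Y \left(-5 + Y^{2}\right)$ ($j{\left(Y,O \right)} = Y \left(Y^{2} - 5\right) = Y \left(-5 + Y^{2}\right)$)
$r{\left(G \right)} = G \left(-5 + G^{2}\right)$
$U{\left(R \right)} = - 9 R$
$f = -23545$
$\left(r{\left(-156 \right)} + f\right) + U{\left(X{\left(13 \right)} \right)} = \left(- 156 \left(-5 + \left(-156\right)^{2}\right) - 23545\right) - 117 = \left(- 156 \left(-5 + 24336\right) - 23545\right) - 117 = \left(\left(-156\right) 24331 - 23545\right) - 117 = \left(-3795636 - 23545\right) - 117 = -3819181 - 117 = -3819298$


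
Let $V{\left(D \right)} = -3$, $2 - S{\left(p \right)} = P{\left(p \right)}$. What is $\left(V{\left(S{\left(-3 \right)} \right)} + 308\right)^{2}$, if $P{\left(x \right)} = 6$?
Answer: $93025$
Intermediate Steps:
$S{\left(p \right)} = -4$ ($S{\left(p \right)} = 2 - 6 = -4$)
$\left(V{\left(S{\left(-3 \right)} \right)} + 308\right)^{2} = \left(-3 + 308\right)^{2} = 305^{2} = 93025$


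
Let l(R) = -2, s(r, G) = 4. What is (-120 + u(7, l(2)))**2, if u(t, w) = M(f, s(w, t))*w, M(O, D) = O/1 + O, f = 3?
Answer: 17424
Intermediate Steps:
M(O, D) = 2*O (M(O, D) = O*1 + O = O + O = 2*O)
u(t, w) = 6*w (u(t, w) = (2*3)*w = 6*w)
(-120 + u(7, l(2)))**2 = (-120 + 6*(-2))**2 = (-120 - 12)**2 = (-132)**2 = 17424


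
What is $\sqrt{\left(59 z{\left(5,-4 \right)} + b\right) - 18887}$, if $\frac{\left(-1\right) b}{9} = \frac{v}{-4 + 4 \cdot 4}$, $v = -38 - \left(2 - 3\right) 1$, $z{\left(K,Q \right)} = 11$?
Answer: $\frac{i \sqrt{72841}}{2} \approx 134.95 i$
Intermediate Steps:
$v = -37$ ($v = -38 - \left(-1\right) 1 = -38 - -1 = -38 + 1 = -37$)
$b = \frac{111}{4}$ ($b = - 9 \left(- \frac{37}{-4 + 4 \cdot 4}\right) = - 9 \left(- \frac{37}{-4 + 16}\right) = - 9 \left(- \frac{37}{12}\right) = - 9 \left(\left(-37\right) \frac{1}{12}\right) = \left(-9\right) \left(- \frac{37}{12}\right) = \frac{111}{4} \approx 27.75$)
$\sqrt{\left(59 z{\left(5,-4 \right)} + b\right) - 18887} = \sqrt{\left(59 \cdot 11 + \frac{111}{4}\right) - 18887} = \sqrt{\left(649 + \frac{111}{4}\right) - 18887} = \sqrt{\frac{2707}{4} - 18887} = \sqrt{- \frac{72841}{4}} = \frac{i \sqrt{72841}}{2}$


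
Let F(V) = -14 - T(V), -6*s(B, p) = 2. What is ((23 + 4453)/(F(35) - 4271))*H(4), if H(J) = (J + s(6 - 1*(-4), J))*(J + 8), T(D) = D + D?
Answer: -196944/4355 ≈ -45.222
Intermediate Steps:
s(B, p) = -⅓ (s(B, p) = -⅙*2 = -⅓)
T(D) = 2*D
F(V) = -14 - 2*V
H(J) = (8 + J)*(-⅓ + J) (H(J) = (J - ⅓)*(J + 8) = (-⅓ + J)*(8 + J) = (8 + J)*(-⅓ + J))
((23 + 4453)/(F(35) - 4271))*H(4) = ((23 + 4453)/((-14 - 2*35) - 4271))*(-8/3 + 4² + (23/3)*4) = (4476/((-14 - 70) - 4271))*(-8/3 + 16 + 92/3) = (4476/(-84 - 4271))*44 = (4476/(-4355))*44 = (4476*(-1/4355))*44 = -4476/4355*44 = -196944/4355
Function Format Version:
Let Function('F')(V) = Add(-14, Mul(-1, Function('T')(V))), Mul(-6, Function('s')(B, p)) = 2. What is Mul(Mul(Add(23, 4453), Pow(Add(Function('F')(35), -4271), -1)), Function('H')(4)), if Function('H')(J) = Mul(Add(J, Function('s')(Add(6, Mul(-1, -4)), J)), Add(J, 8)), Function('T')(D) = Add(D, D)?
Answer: Rational(-196944, 4355) ≈ -45.222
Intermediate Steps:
Function('s')(B, p) = Rational(-1, 3) (Function('s')(B, p) = Mul(Rational(-1, 6), 2) = Rational(-1, 3))
Function('T')(D) = Mul(2, D)
Function('F')(V) = Add(-14, Mul(-2, V)) (Function('F')(V) = Add(-14, Mul(-1, Mul(2, V))) = Add(-14, Mul(-2, V)))
Function('H')(J) = Mul(Add(8, J), Add(Rational(-1, 3), J)) (Function('H')(J) = Mul(Add(J, Rational(-1, 3)), Add(J, 8)) = Mul(Add(Rational(-1, 3), J), Add(8, J)) = Mul(Add(8, J), Add(Rational(-1, 3), J)))
Mul(Mul(Add(23, 4453), Pow(Add(Function('F')(35), -4271), -1)), Function('H')(4)) = Mul(Mul(Add(23, 4453), Pow(Add(Add(-14, Mul(-2, 35)), -4271), -1)), Add(Rational(-8, 3), Pow(4, 2), Mul(Rational(23, 3), 4))) = Mul(Mul(4476, Pow(Add(Add(-14, -70), -4271), -1)), Add(Rational(-8, 3), 16, Rational(92, 3))) = Mul(Mul(4476, Pow(Add(-84, -4271), -1)), 44) = Mul(Mul(4476, Pow(-4355, -1)), 44) = Mul(Mul(4476, Rational(-1, 4355)), 44) = Mul(Rational(-4476, 4355), 44) = Rational(-196944, 4355)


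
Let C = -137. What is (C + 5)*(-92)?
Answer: 12144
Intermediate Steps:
(C + 5)*(-92) = (-137 + 5)*(-92) = -132*(-92) = 12144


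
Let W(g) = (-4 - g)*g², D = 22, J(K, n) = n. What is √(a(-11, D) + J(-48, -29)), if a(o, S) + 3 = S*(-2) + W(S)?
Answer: 2*I*√3165 ≈ 112.52*I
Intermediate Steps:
W(g) = g²*(-4 - g)
a(o, S) = -3 - 2*S + S²*(-4 - S) (a(o, S) = -3 + (S*(-2) + S²*(-4 - S)) = -3 + (-2*S + S²*(-4 - S)) = -3 - 2*S + S²*(-4 - S))
√(a(-11, D) + J(-48, -29)) = √((-3 - 2*22 - 1*22²*(4 + 22)) - 29) = √((-3 - 44 - 1*484*26) - 29) = √((-3 - 44 - 12584) - 29) = √(-12631 - 29) = √(-12660) = 2*I*√3165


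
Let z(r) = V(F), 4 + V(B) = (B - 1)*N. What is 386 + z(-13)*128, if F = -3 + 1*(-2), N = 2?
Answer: -1662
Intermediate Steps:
F = -5 (F = -3 - 2 = -5)
V(B) = -6 + 2*B (V(B) = -4 + (B - 1)*2 = -4 + (-1 + B)*2 = -4 + (-2 + 2*B) = -6 + 2*B)
z(r) = -16 (z(r) = -6 + 2*(-5) = -6 - 10 = -16)
386 + z(-13)*128 = 386 - 16*128 = 386 - 2048 = -1662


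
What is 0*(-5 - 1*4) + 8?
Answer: 8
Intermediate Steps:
0*(-5 - 1*4) + 8 = 0*(-5 - 4) + 8 = 0*(-9) + 8 = 0 + 8 = 8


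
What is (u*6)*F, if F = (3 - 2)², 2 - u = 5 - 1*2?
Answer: -6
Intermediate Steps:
u = -1 (u = 2 - (5 - 1*2) = 2 - (5 - 2) = 2 - 1*3 = 2 - 3 = -1)
F = 1 (F = 1² = 1)
(u*6)*F = -1*6*1 = -6*1 = -6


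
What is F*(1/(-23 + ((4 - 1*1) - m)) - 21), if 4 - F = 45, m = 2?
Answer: 18983/22 ≈ 862.86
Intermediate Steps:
F = -41 (F = 4 - 1*45 = 4 - 45 = -41)
F*(1/(-23 + ((4 - 1*1) - m)) - 21) = -41*(1/(-23 + ((4 - 1*1) - 1*2)) - 21) = -41*(1/(-23 + ((4 - 1) - 2)) - 21) = -41*(1/(-23 + (3 - 2)) - 21) = -41*(1/(-23 + 1) - 21) = -41*(1/(-22) - 21) = -41*(-1/22 - 21) = -41*(-463/22) = 18983/22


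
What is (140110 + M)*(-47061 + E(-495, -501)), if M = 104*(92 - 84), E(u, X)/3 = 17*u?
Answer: -10190952252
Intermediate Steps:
E(u, X) = 51*u (E(u, X) = 3*(17*u) = 51*u)
M = 832 (M = 104*8 = 832)
(140110 + M)*(-47061 + E(-495, -501)) = (140110 + 832)*(-47061 + 51*(-495)) = 140942*(-47061 - 25245) = 140942*(-72306) = -10190952252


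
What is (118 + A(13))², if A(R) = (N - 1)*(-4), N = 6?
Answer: 9604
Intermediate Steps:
A(R) = -20 (A(R) = (6 - 1)*(-4) = 5*(-4) = -20)
(118 + A(13))² = (118 - 20)² = 98² = 9604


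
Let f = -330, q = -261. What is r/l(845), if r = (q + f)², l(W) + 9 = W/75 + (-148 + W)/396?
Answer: 691576380/7973 ≈ 86740.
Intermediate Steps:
l(W) = -928/99 + 157*W/9900 (l(W) = -9 + (W/75 + (-148 + W)/396) = -9 + (W*(1/75) + (-148 + W)*(1/396)) = -9 + (W/75 + (-37/99 + W/396)) = -9 + (-37/99 + 157*W/9900) = -928/99 + 157*W/9900)
r = 349281 (r = (-261 - 330)² = (-591)² = 349281)
r/l(845) = 349281/(-928/99 + (157/9900)*845) = 349281/(-928/99 + 26533/1980) = 349281/(7973/1980) = 349281*(1980/7973) = 691576380/7973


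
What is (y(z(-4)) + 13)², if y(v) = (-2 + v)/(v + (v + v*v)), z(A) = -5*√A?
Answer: 2872881/16900 + 2034*I/845 ≈ 169.99 + 2.4071*I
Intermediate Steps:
y(v) = (-2 + v)/(v² + 2*v) (y(v) = (-2 + v)/(v + (v + v²)) = (-2 + v)/(v² + 2*v))
(y(z(-4)) + 13)² = ((-2 - 10*I)/(((-10*I))*(2 - 10*I)) + 13)² = ((I/10)*((2 + 10*I)/104)*(-2 - 10*I) + 13)² = (I*(-2 - 10*I)*(2 + 10*I)/1040 + 13)² = (13 + I*(-2 - 10*I)*(2 + 10*I)/1040)²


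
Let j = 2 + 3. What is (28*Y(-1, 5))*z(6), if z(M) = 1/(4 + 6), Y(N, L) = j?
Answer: 14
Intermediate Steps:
j = 5
Y(N, L) = 5
z(M) = 1/10
(28*Y(-1, 5))*z(6) = (28*5)*(1/10) = 140*(1/10) = 14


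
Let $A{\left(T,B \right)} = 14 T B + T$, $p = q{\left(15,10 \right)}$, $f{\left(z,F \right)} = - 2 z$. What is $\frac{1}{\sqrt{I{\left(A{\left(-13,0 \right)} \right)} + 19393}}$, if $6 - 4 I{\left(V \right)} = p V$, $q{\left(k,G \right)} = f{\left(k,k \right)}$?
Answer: $\frac{\sqrt{19297}}{19297} \approx 0.0071987$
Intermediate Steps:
$q{\left(k,G \right)} = - 2 k$
$p = -30$ ($p = \left(-2\right) 15 = -30$)
$A{\left(T,B \right)} = T + 14 B T$ ($A{\left(T,B \right)} = 14 B T + T = T + 14 B T$)
$I{\left(V \right)} = \frac{3}{2} + \frac{15 V}{2}$ ($I{\left(V \right)} = \frac{3}{2} - \frac{\left(-30\right) V}{4} = \frac{3}{2} + \frac{15 V}{2}$)
$\frac{1}{\sqrt{I{\left(A{\left(-13,0 \right)} \right)} + 19393}} = \frac{1}{\sqrt{\left(\frac{3}{2} + \frac{15 \left(- 13 \left(1 + 14 \cdot 0\right)\right)}{2}\right) + 19393}} = \frac{1}{\sqrt{\left(\frac{3}{2} + \frac{15 \left(- 13 \left(1 + 0\right)\right)}{2}\right) + 19393}} = \frac{1}{\sqrt{\left(\frac{3}{2} + \frac{15 \left(\left(-13\right) 1\right)}{2}\right) + 19393}} = \frac{1}{\sqrt{\left(\frac{3}{2} + \frac{15}{2} \left(-13\right)\right) + 19393}} = \frac{1}{\sqrt{\left(\frac{3}{2} - \frac{195}{2}\right) + 19393}} = \frac{1}{\sqrt{-96 + 19393}} = \frac{1}{\sqrt{19297}} = \frac{\sqrt{19297}}{19297}$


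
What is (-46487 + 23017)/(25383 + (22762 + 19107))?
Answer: -11735/33626 ≈ -0.34899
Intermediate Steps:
(-46487 + 23017)/(25383 + (22762 + 19107)) = -23470/(25383 + 41869) = -23470/67252 = -23470*1/67252 = -11735/33626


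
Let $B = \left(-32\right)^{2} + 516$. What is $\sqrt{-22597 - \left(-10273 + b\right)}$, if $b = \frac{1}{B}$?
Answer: $\frac{i \sqrt{7306899985}}{770} \approx 111.01 i$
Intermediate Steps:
$B = 1540$ ($B = 1024 + 516 = 1540$)
$b = \frac{1}{1540} \approx 0.00064935$
$\sqrt{-22597 - \left(-10273 + b\right)} = \sqrt{-22597 + \left(10273 - \frac{1}{1540}\right)} = \sqrt{-22597 + \frac{15820419}{1540}} = \sqrt{- \frac{18978961}{1540}} = \frac{i \sqrt{7306899985}}{770}$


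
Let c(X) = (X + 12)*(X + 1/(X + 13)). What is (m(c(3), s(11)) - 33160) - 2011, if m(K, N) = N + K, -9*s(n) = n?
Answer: -5058185/144 ≈ -35126.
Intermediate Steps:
s(n) = -n/9
c(X) = (12 + X)*(X + 1/(13 + X))
m(K, N) = K + N
(m(c(3), s(11)) - 33160) - 2011 = (((12 + 3**3 + 25*3**2 + 157*3)/(13 + 3) - 1/9*11) - 33160) - 2011 = (((12 + 27 + 25*9 + 471)/16 - 11/9) - 33160) - 2011 = (((12 + 27 + 225 + 471)/16 - 11/9) - 33160) - 2011 = (((1/16)*735 - 11/9) - 33160) - 2011 = ((735/16 - 11/9) - 33160) - 2011 = (6439/144 - 33160) - 2011 = -4768601/144 - 2011 = -5058185/144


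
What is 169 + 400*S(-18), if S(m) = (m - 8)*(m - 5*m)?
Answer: -748631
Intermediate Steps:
S(m) = -4*m*(-8 + m) (S(m) = (-8 + m)*(-4*m) = -4*m*(-8 + m))
169 + 400*S(-18) = 169 + 400*(4*(-18)*(8 - 1*(-18))) = 169 + 400*(4*(-18)*(8 + 18)) = 169 + 400*(4*(-18)*26) = 169 + 400*(-1872) = 169 - 748800 = -748631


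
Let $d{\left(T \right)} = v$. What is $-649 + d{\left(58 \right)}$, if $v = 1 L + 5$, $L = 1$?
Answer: $-643$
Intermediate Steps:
$v = 6$ ($v = 1 \cdot 1 + 5 = 1 + 5 = 6$)
$d{\left(T \right)} = 6$
$-649 + d{\left(58 \right)} = -649 + 6 = -643$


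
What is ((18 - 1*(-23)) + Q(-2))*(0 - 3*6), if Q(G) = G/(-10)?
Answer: -3708/5 ≈ -741.60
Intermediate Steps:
Q(G) = -G/10 (Q(G) = G*(-⅒) = -G/10)
((18 - 1*(-23)) + Q(-2))*(0 - 3*6) = ((18 - 1*(-23)) - ⅒*(-2))*(0 - 3*6) = ((18 + 23) + ⅕)*(0 - 18) = (41 + ⅕)*(-18) = (206/5)*(-18) = -3708/5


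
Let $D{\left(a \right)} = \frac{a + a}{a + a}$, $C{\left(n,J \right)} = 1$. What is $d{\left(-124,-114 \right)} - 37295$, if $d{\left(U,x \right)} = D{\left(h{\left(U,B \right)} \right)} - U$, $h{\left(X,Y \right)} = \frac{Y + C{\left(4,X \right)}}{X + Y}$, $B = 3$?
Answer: $-37170$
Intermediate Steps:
$h{\left(X,Y \right)} = \frac{1 + Y}{X + Y}$ ($h{\left(X,Y \right)} = \frac{Y + 1}{X + Y} = \frac{1 + Y}{X + Y}$)
$D{\left(a \right)} = 1$ ($D{\left(a \right)} = \frac{2 a}{2 a} = 2 a \frac{1}{2 a} = 1$)
$d{\left(U,x \right)} = 1 - U$
$d{\left(-124,-114 \right)} - 37295 = \left(1 - -124\right) - 37295 = \left(1 + 124\right) - 37295 = 125 - 37295 = -37170$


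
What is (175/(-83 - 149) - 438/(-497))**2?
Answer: 214358881/13295012416 ≈ 0.016123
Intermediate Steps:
(175/(-83 - 149) - 438/(-497))**2 = (175/(-232) - 438*(-1/497))**2 = (175*(-1/232) + 438/497)**2 = (-175/232 + 438/497)**2 = (14641/115304)**2 = 214358881/13295012416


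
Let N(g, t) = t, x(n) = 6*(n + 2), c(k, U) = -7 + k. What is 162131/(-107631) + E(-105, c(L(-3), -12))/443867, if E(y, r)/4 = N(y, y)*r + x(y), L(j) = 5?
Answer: -72140254369/47773849077 ≈ -1.5100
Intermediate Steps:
x(n) = 12 + 6*n (x(n) = 6*(2 + n) = 12 + 6*n)
E(y, r) = 48 + 24*y + 4*r*y (E(y, r) = 4*(y*r + (12 + 6*y)) = 4*(r*y + (12 + 6*y)) = 4*(12 + 6*y + r*y) = 48 + 24*y + 4*r*y)
162131/(-107631) + E(-105, c(L(-3), -12))/443867 = 162131/(-107631) + (48 + 24*(-105) + 4*(-7 + 5)*(-105))/443867 = 162131*(-1/107631) + (48 - 2520 + 4*(-2)*(-105))*(1/443867) = -162131/107631 + (48 - 2520 + 840)*(1/443867) = -162131/107631 - 1632*1/443867 = -162131/107631 - 1632/443867 = -72140254369/47773849077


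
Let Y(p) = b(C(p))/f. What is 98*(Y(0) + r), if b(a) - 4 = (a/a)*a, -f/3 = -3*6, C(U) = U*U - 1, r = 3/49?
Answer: 103/9 ≈ 11.444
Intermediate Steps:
r = 3/49 (r = 3*(1/49) = 3/49 ≈ 0.061224)
C(U) = -1 + U² (C(U) = U² - 1 = -1 + U²)
f = 54 (f = -(-9)*6 = -3*(-18) = 54)
b(a) = 4 + a (b(a) = 4 + (a/a)*a = 4 + 1*a = 4 + a)
Y(p) = 1/18 + p²/54 (Y(p) = (4 + (-1 + p²))/54 = (3 + p²)*(1/54) = 1/18 + p²/54)
98*(Y(0) + r) = 98*((1/18 + (1/54)*0²) + 3/49) = 98*((1/18 + (1/54)*0) + 3/49) = 98*((1/18 + 0) + 3/49) = 98*(1/18 + 3/49) = 98*(103/882) = 103/9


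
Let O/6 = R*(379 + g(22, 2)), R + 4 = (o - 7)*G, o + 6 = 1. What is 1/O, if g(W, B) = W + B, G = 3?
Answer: -1/96720 ≈ -1.0339e-5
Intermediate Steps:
o = -5 (o = -6 + 1 = -5)
g(W, B) = B + W
R = -40 (R = -4 + (-5 - 7)*3 = -4 - 12*3 = -4 - 36 = -40)
O = -96720 (O = 6*(-40*(379 + (2 + 22))) = 6*(-40*(379 + 24)) = 6*(-40*403) = 6*(-16120) = -96720)
1/O = 1/(-96720) = -1/96720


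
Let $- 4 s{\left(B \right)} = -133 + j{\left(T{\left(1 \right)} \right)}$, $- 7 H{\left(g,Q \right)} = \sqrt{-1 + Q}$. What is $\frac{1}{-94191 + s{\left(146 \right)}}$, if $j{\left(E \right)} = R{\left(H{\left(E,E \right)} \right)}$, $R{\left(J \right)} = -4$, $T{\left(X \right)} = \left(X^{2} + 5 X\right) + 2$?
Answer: $- \frac{4}{376627} \approx -1.0621 \cdot 10^{-5}$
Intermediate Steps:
$H{\left(g,Q \right)} = - \frac{\sqrt{-1 + Q}}{7}$
$T{\left(X \right)} = 2 + X^{2} + 5 X$
$j{\left(E \right)} = -4$
$s{\left(B \right)} = \frac{137}{4}$ ($s{\left(B \right)} = - \frac{-133 - 4}{4} = \left(- \frac{1}{4}\right) \left(-137\right) = \frac{137}{4}$)
$\frac{1}{-94191 + s{\left(146 \right)}} = \frac{1}{-94191 + \frac{137}{4}} = \frac{1}{- \frac{376627}{4}} = - \frac{4}{376627}$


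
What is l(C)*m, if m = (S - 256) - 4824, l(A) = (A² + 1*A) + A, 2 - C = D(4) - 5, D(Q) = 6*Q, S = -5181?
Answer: -2616555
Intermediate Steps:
C = -17 (C = 2 - (6*4 - 5) = 2 - (24 - 5) = 2 - 1*19 = 2 - 19 = -17)
l(A) = A² + 2*A (l(A) = (A² + A) + A = (A + A²) + A = A² + 2*A)
m = -10261 (m = (-5181 - 256) - 4824 = -5437 - 4824 = -10261)
l(C)*m = -17*(2 - 17)*(-10261) = -17*(-15)*(-10261) = 255*(-10261) = -2616555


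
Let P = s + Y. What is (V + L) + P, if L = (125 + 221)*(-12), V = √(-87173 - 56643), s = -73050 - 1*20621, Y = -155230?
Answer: -253053 + 2*I*√35954 ≈ -2.5305e+5 + 379.23*I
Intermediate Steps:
s = -93671 (s = -73050 - 20621 = -93671)
V = 2*I*√35954 (V = √(-143816) = 2*I*√35954 ≈ 379.23*I)
L = -4152 (L = 346*(-12) = -4152)
P = -248901 (P = -93671 - 155230 = -248901)
(V + L) + P = (2*I*√35954 - 4152) - 248901 = (-4152 + 2*I*√35954) - 248901 = -253053 + 2*I*√35954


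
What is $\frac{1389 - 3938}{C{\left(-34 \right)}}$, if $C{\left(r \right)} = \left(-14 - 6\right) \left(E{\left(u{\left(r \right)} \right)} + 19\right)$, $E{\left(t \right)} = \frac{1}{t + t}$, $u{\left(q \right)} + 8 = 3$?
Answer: $\frac{2549}{378} \approx 6.7434$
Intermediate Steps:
$u{\left(q \right)} = -5$ ($u{\left(q \right)} = -8 + 3 = -5$)
$E{\left(t \right)} = \frac{1}{2 t}$
$C{\left(r \right)} = -378$ ($C{\left(r \right)} = \left(-14 - 6\right) \left(\frac{1}{2 \left(-5\right)} + 19\right) = - 20 \left(\frac{1}{2} \left(- \frac{1}{5}\right) + 19\right) = - 20 \left(- \frac{1}{10} + 19\right) = \left(-20\right) \frac{189}{10} = -378$)
$\frac{1389 - 3938}{C{\left(-34 \right)}} = \frac{1389 - 3938}{-378} = \left(1389 - 3938\right) \left(- \frac{1}{378}\right) = \left(-2549\right) \left(- \frac{1}{378}\right) = \frac{2549}{378}$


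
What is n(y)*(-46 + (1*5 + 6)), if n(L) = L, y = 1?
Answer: -35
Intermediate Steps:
n(y)*(-46 + (1*5 + 6)) = 1*(-46 + (1*5 + 6)) = 1*(-46 + (5 + 6)) = 1*(-46 + 11) = 1*(-35) = -35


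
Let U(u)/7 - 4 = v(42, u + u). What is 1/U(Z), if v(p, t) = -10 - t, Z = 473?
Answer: -1/6664 ≈ -0.00015006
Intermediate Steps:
U(u) = -42 - 14*u (U(u) = 28 + 7*(-10 - (u + u)) = 28 + 7*(-10 - 2*u) = 28 + (-70 - 14*u) = -42 - 14*u)
1/U(Z) = 1/(-42 - 14*473) = 1/(-42 - 6622) = 1/(-6664) = -1/6664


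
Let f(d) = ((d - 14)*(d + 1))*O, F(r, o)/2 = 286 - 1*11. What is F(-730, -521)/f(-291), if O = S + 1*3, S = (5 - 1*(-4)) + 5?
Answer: 11/30073 ≈ 0.00036578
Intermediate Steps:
S = 14 (S = (5 + 4) + 5 = 9 + 5 = 14)
F(r, o) = 550 (F(r, o) = 2*(286 - 1*11) = 2*(286 - 11) = 2*275 = 550)
O = 17 (O = 14 + 1*3 = 14 + 3 = 17)
f(d) = 17*(1 + d)*(-14 + d) (f(d) = ((d - 14)*(d + 1))*17 = ((-14 + d)*(1 + d))*17 = ((1 + d)*(-14 + d))*17 = 17*(1 + d)*(-14 + d))
F(-730, -521)/f(-291) = 550/(-238 - 221*(-291) + 17*(-291)²) = 550/(-238 + 64311 + 17*84681) = 550/(-238 + 64311 + 1439577) = 550/1503650 = 550*(1/1503650) = 11/30073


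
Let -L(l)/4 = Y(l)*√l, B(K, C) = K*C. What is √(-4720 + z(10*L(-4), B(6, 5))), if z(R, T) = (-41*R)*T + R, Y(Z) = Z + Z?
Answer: 4*√(-295 - 49160*I) ≈ 625.24 - 629.0*I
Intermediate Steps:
Y(Z) = 2*Z
B(K, C) = C*K
L(l) = -8*l^(3/2) (L(l) = -4*2*l*√l = -8*l^(3/2))
z(R, T) = R - 41*R*T (z(R, T) = -41*R*T + R = R - 41*R*T)
√(-4720 + z(10*L(-4), B(6, 5))) = √(-4720 + (10*(-(-64)*I))*(1 - 205*6)) = √(-4720 + (10*(-(-64)*I))*(1 - 41*30)) = √(-4720 + (10*(64*I))*(1 - 1230)) = √(-4720 + (640*I)*(-1229)) = √(-4720 - 786560*I)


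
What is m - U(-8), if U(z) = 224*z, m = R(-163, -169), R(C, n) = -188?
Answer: 1604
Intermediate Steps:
m = -188
m - U(-8) = -188 - 224*(-8) = -188 - 1*(-1792) = -188 + 1792 = 1604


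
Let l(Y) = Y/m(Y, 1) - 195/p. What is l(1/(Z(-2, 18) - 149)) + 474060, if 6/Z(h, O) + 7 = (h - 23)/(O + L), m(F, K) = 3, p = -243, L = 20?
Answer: 185965992902/392283 ≈ 4.7406e+5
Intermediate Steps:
Z(h, O) = 6/(-7 + (-23 + h)/(20 + O)) (Z(h, O) = 6/(-7 + (h - 23)/(O + 20)) = 6/(-7 + (-23 + h)/(20 + O)))
l(Y) = 65/81 + Y/3 (l(Y) = Y/3 - 195/(-243) = Y*(⅓) - 195*(-1/243) = Y/3 + 65/81 = 65/81 + Y/3)
l(1/(Z(-2, 18) - 149)) + 474060 = (65/81 + 1/(3*(6*(20 + 18)/(-163 - 2 - 7*18) - 149))) + 474060 = (65/81 + 1/(3*(6*38/(-163 - 2 - 126) - 149))) + 474060 = (65/81 + 1/(3*(6*38/(-291) - 149))) + 474060 = (65/81 + 1/(3*(6*(-1/291)*38 - 149))) + 474060 = (65/81 + 1/(3*(-76/97 - 149))) + 474060 = (65/81 + 1/(3*(-14529/97))) + 474060 = (65/81 + (⅓)*(-97/14529)) + 474060 = (65/81 - 97/43587) + 474060 = 313922/392283 + 474060 = 185965992902/392283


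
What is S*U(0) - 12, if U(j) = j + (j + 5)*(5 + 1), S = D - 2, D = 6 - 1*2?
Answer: 48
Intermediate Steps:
D = 4 (D = 6 - 2 = 4)
S = 2 (S = 4 - 2 = 2)
U(j) = 30 + 7*j (U(j) = j + (5 + j)*6 = j + (30 + 6*j) = 30 + 7*j)
S*U(0) - 12 = 2*(30 + 7*0) - 12 = 2*(30 + 0) - 12 = 2*30 - 12 = 60 - 12 = 48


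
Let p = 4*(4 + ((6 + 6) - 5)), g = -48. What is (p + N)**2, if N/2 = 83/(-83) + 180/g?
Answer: 4761/4 ≈ 1190.3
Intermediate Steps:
N = -19/2 (N = 2*(83/(-83) + 180/(-48)) = 2*(83*(-1/83) + 180*(-1/48)) = 2*(-1 - 15/4) = 2*(-19/4) = -19/2 ≈ -9.5000)
p = 44 (p = 4*(4 + (12 - 5)) = 4*(4 + 7) = 4*11 = 44)
(p + N)**2 = (44 - 19/2)**2 = (69/2)**2 = 4761/4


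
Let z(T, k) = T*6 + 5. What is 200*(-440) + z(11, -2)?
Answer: -87929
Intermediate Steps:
z(T, k) = 5 + 6*T (z(T, k) = 6*T + 5 = 5 + 6*T)
200*(-440) + z(11, -2) = 200*(-440) + (5 + 6*11) = -88000 + (5 + 66) = -88000 + 71 = -87929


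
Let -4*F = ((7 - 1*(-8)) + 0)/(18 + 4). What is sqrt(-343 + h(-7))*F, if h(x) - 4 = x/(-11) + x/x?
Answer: -15*I*sqrt(40821)/968 ≈ -3.1308*I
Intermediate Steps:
h(x) = 5 - x/11 (h(x) = 4 + (x/(-11) + x/x) = 4 + (x*(-1/11) + 1) = 4 + (-x/11 + 1) = 4 + (1 - x/11) = 5 - x/11)
F = -15/88 (F = -((7 - 1*(-8)) + 0)/(4*(18 + 4)) = -((7 + 8) + 0)/(4*22) = -(15 + 0)/(4*22) = -15/(4*22) = -1/4*15/22 = -15/88 ≈ -0.17045)
sqrt(-343 + h(-7))*F = sqrt(-343 + (5 - 1/11*(-7)))*(-15/88) = sqrt(-343 + (5 + 7/11))*(-15/88) = sqrt(-343 + 62/11)*(-15/88) = sqrt(-3711/11)*(-15/88) = (I*sqrt(40821)/11)*(-15/88) = -15*I*sqrt(40821)/968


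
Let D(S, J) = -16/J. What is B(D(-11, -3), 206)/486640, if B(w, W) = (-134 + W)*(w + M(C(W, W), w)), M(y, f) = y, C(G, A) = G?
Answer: 951/30415 ≈ 0.031267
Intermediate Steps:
B(w, W) = (-134 + W)*(W + w) (B(w, W) = (-134 + W)*(w + W) = (-134 + W)*(W + w))
B(D(-11, -3), 206)/486640 = (206² - 134*206 - (-2144)/(-3) + 206*(-16/(-3)))/486640 = (42436 - 27604 - (-2144)*(-1)/3 + 206*(-16*(-⅓)))*(1/486640) = (42436 - 27604 - 134*16/3 + 206*(16/3))*(1/486640) = (42436 - 27604 - 2144/3 + 3296/3)*(1/486640) = 15216*(1/486640) = 951/30415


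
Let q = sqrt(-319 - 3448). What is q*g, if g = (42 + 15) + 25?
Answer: 82*I*sqrt(3767) ≈ 5032.8*I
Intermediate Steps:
q = I*sqrt(3767) (q = sqrt(-3767) = I*sqrt(3767) ≈ 61.376*I)
g = 82 (g = 57 + 25 = 82)
q*g = (I*sqrt(3767))*82 = 82*I*sqrt(3767)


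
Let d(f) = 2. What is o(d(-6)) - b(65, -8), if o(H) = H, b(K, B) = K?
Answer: -63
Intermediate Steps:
o(d(-6)) - b(65, -8) = 2 - 1*65 = 2 - 65 = -63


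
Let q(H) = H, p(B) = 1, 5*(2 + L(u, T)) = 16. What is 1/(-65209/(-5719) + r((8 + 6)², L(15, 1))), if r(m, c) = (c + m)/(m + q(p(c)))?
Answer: 5633215/69869799 ≈ 0.080624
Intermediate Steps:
L(u, T) = 6/5 (L(u, T) = -2 + (⅕)*16 = -2 + 16/5 = 6/5)
r(m, c) = (c + m)/(1 + m) (r(m, c) = (c + m)/(m + 1) = (c + m)/(1 + m))
1/(-65209/(-5719) + r((8 + 6)², L(15, 1))) = 1/(-65209/(-5719) + (6/5 + (8 + 6)²)/(1 + (8 + 6)²)) = 1/(-65209*(-1/5719) + (6/5 + 14²)/(1 + 14²)) = 1/(65209/5719 + (6/5 + 196)/(1 + 196)) = 1/(65209/5719 + (986/5)/197) = 1/(65209/5719 + (1/197)*(986/5)) = 1/(65209/5719 + 986/985) = 1/(69869799/5633215) = 5633215/69869799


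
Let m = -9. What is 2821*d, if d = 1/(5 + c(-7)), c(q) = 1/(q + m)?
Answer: 45136/79 ≈ 571.34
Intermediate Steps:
c(q) = 1/(-9 + q) (c(q) = 1/(q - 9) = 1/(-9 + q))
d = 16/79 (d = 1/(5 + 1/(-9 - 7)) = 1/(5 + 1/(-16)) = 1/(5 - 1/16) = 1/(79/16) = 16/79 ≈ 0.20253)
2821*d = 2821*(16/79) = 45136/79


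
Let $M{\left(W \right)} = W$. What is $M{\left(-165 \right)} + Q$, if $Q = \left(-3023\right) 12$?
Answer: $-36441$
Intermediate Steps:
$Q = -36276$
$M{\left(-165 \right)} + Q = -165 - 36276 = -36441$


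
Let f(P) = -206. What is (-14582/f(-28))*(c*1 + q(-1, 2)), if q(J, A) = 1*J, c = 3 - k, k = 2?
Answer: 0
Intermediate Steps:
c = 1 (c = 3 - 1*2 = 3 - 2 = 1)
q(J, A) = J
(-14582/f(-28))*(c*1 + q(-1, 2)) = (-14582/(-206))*(1*1 - 1) = (-14582*(-1/206))*(1 - 1) = (7291/103)*0 = 0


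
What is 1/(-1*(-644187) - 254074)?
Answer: 1/390113 ≈ 2.5634e-6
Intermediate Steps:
1/(-1*(-644187) - 254074) = 1/(644187 - 254074) = 1/390113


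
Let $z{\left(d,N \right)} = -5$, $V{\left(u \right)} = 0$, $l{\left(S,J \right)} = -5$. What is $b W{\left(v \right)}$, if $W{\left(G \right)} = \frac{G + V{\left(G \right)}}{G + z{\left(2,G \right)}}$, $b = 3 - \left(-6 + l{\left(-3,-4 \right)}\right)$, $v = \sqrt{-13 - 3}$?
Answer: $\frac{224}{41} - \frac{280 i}{41} \approx 5.4634 - 6.8293 i$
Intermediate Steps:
$v = 4 i$ ($v = \sqrt{-16} = 4 i \approx 4.0 i$)
$b = 14$ ($b = 3 + \left(6 - -5\right) = 3 + \left(6 + 5\right) = 3 + 11 = 14$)
$W{\left(G \right)} = \frac{G}{-5 + G}$ ($W{\left(G \right)} = \frac{G + 0}{G - 5} = \frac{G}{-5 + G}$)
$b W{\left(v \right)} = 14 \frac{4 i}{-5 + 4 i} = 14 \cdot 4 i \frac{-5 - 4 i}{41} = 14 \frac{4 i \left(-5 - 4 i\right)}{41} = \frac{56 i \left(-5 - 4 i\right)}{41}$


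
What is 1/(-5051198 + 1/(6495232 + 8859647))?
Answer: -15354879/77560534095041 ≈ -1.9797e-7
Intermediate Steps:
1/(-5051198 + 1/(6495232 + 8859647)) = 1/(-5051198 + 1/15354879) = 1/(-77560534095041/15354879) = -15354879/77560534095041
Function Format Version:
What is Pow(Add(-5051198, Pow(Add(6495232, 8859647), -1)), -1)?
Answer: Rational(-15354879, 77560534095041) ≈ -1.9797e-7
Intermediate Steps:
Pow(Add(-5051198, Pow(Add(6495232, 8859647), -1)), -1) = Pow(Add(-5051198, Pow(15354879, -1)), -1) = Pow(Add(-5051198, Rational(1, 15354879)), -1) = Pow(Rational(-77560534095041, 15354879), -1) = Rational(-15354879, 77560534095041)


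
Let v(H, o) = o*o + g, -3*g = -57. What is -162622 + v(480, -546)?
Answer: 135513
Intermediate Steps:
g = 19 (g = -⅓*(-57) = 19)
v(H, o) = 19 + o² (v(H, o) = o*o + 19 = o² + 19 = 19 + o²)
-162622 + v(480, -546) = -162622 + (19 + (-546)²) = -162622 + (19 + 298116) = -162622 + 298135 = 135513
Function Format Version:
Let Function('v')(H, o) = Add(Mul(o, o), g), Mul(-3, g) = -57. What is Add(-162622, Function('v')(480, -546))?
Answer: 135513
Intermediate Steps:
g = 19 (g = Mul(Rational(-1, 3), -57) = 19)
Function('v')(H, o) = Add(19, Pow(o, 2)) (Function('v')(H, o) = Add(Mul(o, o), 19) = Add(Pow(o, 2), 19) = Add(19, Pow(o, 2)))
Add(-162622, Function('v')(480, -546)) = Add(-162622, Add(19, Pow(-546, 2))) = Add(-162622, Add(19, 298116)) = Add(-162622, 298135) = 135513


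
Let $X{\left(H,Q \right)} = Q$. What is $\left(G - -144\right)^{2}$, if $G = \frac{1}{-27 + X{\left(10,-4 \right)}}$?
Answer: $\frac{19918369}{961} \approx 20727.0$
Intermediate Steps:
$G = - \frac{1}{31}$ ($G = \frac{1}{-27 - 4} = \frac{1}{-31} = - \frac{1}{31} \approx -0.032258$)
$\left(G - -144\right)^{2} = \left(- \frac{1}{31} - -144\right)^{2} = \left(- \frac{1}{31} + 144\right)^{2} = \left(\frac{4463}{31}\right)^{2} = \frac{19918369}{961}$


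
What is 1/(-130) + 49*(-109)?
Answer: -694331/130 ≈ -5341.0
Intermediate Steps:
1/(-130) + 49*(-109) = -1/130 - 5341 = -694331/130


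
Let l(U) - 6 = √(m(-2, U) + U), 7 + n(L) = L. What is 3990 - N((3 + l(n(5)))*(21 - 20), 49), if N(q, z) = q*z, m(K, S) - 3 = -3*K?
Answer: 3549 - 49*√7 ≈ 3419.4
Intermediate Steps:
m(K, S) = 3 - 3*K
n(L) = -7 + L
l(U) = 6 + √(9 + U) (l(U) = 6 + √((3 - 3*(-2)) + U) = 6 + √((3 + 6) + U) = 6 + √(9 + U))
3990 - N((3 + l(n(5)))*(21 - 20), 49) = 3990 - (3 + (6 + √(9 + (-7 + 5))))*(21 - 20)*49 = 3990 - (3 + (6 + √(9 - 2)))*1*49 = 3990 - (3 + (6 + √7))*1*49 = 3990 - (9 + √7)*1*49 = 3990 - (9 + √7)*49 = 3990 - (441 + 49*√7) = 3990 + (-441 - 49*√7) = 3549 - 49*√7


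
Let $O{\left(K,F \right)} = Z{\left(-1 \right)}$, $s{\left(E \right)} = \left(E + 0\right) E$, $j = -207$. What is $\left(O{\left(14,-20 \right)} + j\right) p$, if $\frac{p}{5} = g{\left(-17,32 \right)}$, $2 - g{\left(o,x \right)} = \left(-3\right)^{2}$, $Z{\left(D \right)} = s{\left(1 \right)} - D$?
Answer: $7175$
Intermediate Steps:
$s{\left(E \right)} = E^{2}$ ($s{\left(E \right)} = E E = E^{2}$)
$Z{\left(D \right)} = 1 - D$ ($Z{\left(D \right)} = 1^{2} - D = 1 - D$)
$g{\left(o,x \right)} = -7$ ($g{\left(o,x \right)} = 2 - \left(-3\right)^{2} = 2 - 9 = -7$)
$p = -35$ ($p = 5 \left(-7\right) = -35$)
$O{\left(K,F \right)} = 2$ ($O{\left(K,F \right)} = 1 - -1 = 1 + 1 = 2$)
$\left(O{\left(14,-20 \right)} + j\right) p = \left(2 - 207\right) \left(-35\right) = \left(-205\right) \left(-35\right) = 7175$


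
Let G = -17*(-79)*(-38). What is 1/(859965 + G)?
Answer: 1/808931 ≈ 1.2362e-6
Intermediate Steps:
G = -51034 (G = 1343*(-38) = -51034)
1/(859965 + G) = 1/(859965 - 51034) = 1/808931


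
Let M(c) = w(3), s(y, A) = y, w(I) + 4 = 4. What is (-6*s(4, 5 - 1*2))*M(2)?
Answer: 0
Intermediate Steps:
w(I) = 0 (w(I) = -4 + 4 = 0)
M(c) = 0
(-6*s(4, 5 - 1*2))*M(2) = -6*4*0 = -24*0 = 0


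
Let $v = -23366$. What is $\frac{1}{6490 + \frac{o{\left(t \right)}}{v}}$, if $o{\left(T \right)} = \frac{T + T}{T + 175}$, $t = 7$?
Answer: $\frac{303758}{1971389419} \approx 0.00015408$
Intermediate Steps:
$o{\left(T \right)} = \frac{2 T}{175 + T}$
$\frac{1}{6490 + \frac{o{\left(t \right)}}{v}} = \frac{1}{6490 + \frac{2 \cdot 7 \frac{1}{175 + 7}}{-23366}} = \frac{1}{6490 + 2 \cdot 7 \cdot \frac{1}{182} \left(- \frac{1}{23366}\right)} = \frac{1}{6490 + \frac{1}{13} \left(- \frac{1}{23366}\right)} = \frac{1}{6490 - \frac{1}{303758}} = \frac{1}{\frac{1971389419}{303758}} = \frac{303758}{1971389419}$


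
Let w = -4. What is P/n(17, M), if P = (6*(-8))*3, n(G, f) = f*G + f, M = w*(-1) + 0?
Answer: -2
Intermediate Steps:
M = 4 (M = -4*(-1) + 0 = 4 + 0 = 4)
n(G, f) = f + G*f (n(G, f) = G*f + f = f + G*f)
P = -144 (P = -48*3 = -144)
P/n(17, M) = -144*1/(4*(1 + 17)) = -144/(4*18) = -144/72 = -144*1/72 = -2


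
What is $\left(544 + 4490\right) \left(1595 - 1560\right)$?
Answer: $176190$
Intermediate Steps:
$\left(544 + 4490\right) \left(1595 - 1560\right) = 5034 \cdot 35 = 176190$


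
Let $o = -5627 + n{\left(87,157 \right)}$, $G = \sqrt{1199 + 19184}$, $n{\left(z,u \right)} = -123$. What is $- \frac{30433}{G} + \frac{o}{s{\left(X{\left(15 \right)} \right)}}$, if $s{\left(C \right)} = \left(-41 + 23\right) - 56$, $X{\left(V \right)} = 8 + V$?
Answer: $\frac{2875}{37} - \frac{30433 \sqrt{20383}}{20383} \approx -135.46$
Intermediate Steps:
$G = \sqrt{20383} \approx 142.77$
$s{\left(C \right)} = -74$ ($s{\left(C \right)} = -18 - 56 = -74$)
$o = -5750$ ($o = -5627 - 123 = -5750$)
$- \frac{30433}{G} + \frac{o}{s{\left(X{\left(15 \right)} \right)}} = - \frac{30433}{\sqrt{20383}} - \frac{5750}{-74} = - 30433 \frac{\sqrt{20383}}{20383} - - \frac{2875}{37} = - \frac{30433 \sqrt{20383}}{20383} + \frac{2875}{37} = \frac{2875}{37} - \frac{30433 \sqrt{20383}}{20383}$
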